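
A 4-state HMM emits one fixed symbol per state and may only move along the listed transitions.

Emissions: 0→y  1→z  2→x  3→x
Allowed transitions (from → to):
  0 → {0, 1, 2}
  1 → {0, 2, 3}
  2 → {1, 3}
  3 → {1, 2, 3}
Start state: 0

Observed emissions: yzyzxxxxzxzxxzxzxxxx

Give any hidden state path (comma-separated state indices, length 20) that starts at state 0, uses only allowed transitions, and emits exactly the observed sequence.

  t0 'y' -> {0}, take 0 (start)
  t1 'z' -> {1}, take 1 (0->1 ok)
  t2 'y' -> {0}, take 0 (1->0 ok)
  t3 'z' -> {1}, take 1 (0->1 ok)
  t4 'x' -> {2,3}, take 3 (1->3 ok)
  t5 'x' -> {2,3}, take 3 (3->3 ok)
  t6 'x' -> {2,3}, take 2 (3->2 ok)
  t7 'x' -> {2,3}, take 3 (2->3 ok)
  t8 'z' -> {1}, take 1 (3->1 ok)
  t9 'x' -> {2,3}, take 3 (1->3 ok)
  t10 'z' -> {1}, take 1 (3->1 ok)
  t11 'x' -> {2,3}, take 3 (1->3 ok)
  t12 'x' -> {2,3}, take 2 (3->2 ok)
  t13 'z' -> {1}, take 1 (2->1 ok)
  t14 'x' -> {2,3}, take 3 (1->3 ok)
  t15 'z' -> {1}, take 1 (3->1 ok)
  t16 'x' -> {2,3}, take 3 (1->3 ok)
  t17 'x' -> {2,3}, take 2 (3->2 ok)
  t18 'x' -> {2,3}, take 3 (2->3 ok)
  t19 'x' -> {2,3}, take 3 (3->3 ok)

0,1,0,1,3,3,2,3,1,3,1,3,2,1,3,1,3,2,3,3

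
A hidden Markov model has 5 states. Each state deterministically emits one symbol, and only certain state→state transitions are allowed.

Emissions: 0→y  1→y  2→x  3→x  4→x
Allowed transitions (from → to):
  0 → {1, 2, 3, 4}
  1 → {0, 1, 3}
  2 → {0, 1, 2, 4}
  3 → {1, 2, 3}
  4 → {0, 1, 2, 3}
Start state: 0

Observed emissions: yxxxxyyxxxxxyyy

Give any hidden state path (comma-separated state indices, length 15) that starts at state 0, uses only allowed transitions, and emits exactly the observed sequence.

  pos 0: y in {0,1}, choose 0; start
  pos 1: x in {2,3,4}, choose 3; 0->3 ok
  pos 2: x in {2,3,4}, choose 2; 3->2 ok
  pos 3: x in {2,3,4}, choose 4; 2->4 ok
  pos 4: x in {2,3,4}, choose 2; 4->2 ok
  pos 5: y in {0,1}, choose 1; 2->1 ok
  pos 6: y in {0,1}, choose 0; 1->0 ok
  pos 7: x in {2,3,4}, choose 4; 0->4 ok
  pos 8: x in {2,3,4}, choose 3; 4->3 ok
  pos 9: x in {2,3,4}, choose 3; 3->3 ok
  pos 10: x in {2,3,4}, choose 3; 3->3 ok
  pos 11: x in {2,3,4}, choose 3; 3->3 ok
  pos 12: y in {0,1}, choose 1; 3->1 ok
  pos 13: y in {0,1}, choose 1; 1->1 ok
  pos 14: y in {0,1}, choose 1; 1->1 ok

0,3,2,4,2,1,0,4,3,3,3,3,1,1,1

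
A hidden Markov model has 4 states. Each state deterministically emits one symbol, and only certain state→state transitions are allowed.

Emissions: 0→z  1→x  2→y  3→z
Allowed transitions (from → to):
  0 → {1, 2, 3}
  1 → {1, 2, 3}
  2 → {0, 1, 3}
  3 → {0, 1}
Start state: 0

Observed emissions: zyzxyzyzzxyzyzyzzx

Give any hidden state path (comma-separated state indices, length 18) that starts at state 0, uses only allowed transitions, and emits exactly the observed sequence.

  pos 0: z in {0,3}, choose 0; start
  pos 1: y in {2}, choose 2; 0->2 ok
  pos 2: z in {0,3}, choose 0; 2->0 ok
  pos 3: x in {1}, choose 1; 0->1 ok
  pos 4: y in {2}, choose 2; 1->2 ok
  pos 5: z in {0,3}, choose 0; 2->0 ok
  pos 6: y in {2}, choose 2; 0->2 ok
  pos 7: z in {0,3}, choose 3; 2->3 ok
  pos 8: z in {0,3}, choose 0; 3->0 ok
  pos 9: x in {1}, choose 1; 0->1 ok
  pos 10: y in {2}, choose 2; 1->2 ok
  pos 11: z in {0,3}, choose 0; 2->0 ok
  pos 12: y in {2}, choose 2; 0->2 ok
  pos 13: z in {0,3}, choose 0; 2->0 ok
  pos 14: y in {2}, choose 2; 0->2 ok
  pos 15: z in {0,3}, choose 0; 2->0 ok
  pos 16: z in {0,3}, choose 3; 0->3 ok
  pos 17: x in {1}, choose 1; 3->1 ok

0,2,0,1,2,0,2,3,0,1,2,0,2,0,2,0,3,1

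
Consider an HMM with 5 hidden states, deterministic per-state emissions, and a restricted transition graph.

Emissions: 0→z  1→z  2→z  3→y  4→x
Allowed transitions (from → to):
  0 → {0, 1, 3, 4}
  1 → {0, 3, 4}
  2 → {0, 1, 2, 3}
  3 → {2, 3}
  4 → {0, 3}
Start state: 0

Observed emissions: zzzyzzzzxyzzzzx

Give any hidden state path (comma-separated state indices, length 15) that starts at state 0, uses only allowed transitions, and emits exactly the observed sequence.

  pos 0: z in {0,1,2}, choose 0; start
  pos 1: z in {0,1,2}, choose 1; 0->1 ok
  pos 2: z in {0,1,2}, choose 0; 1->0 ok
  pos 3: y in {3}, choose 3; 0->3 ok
  pos 4: z in {0,1,2}, choose 2; 3->2 ok
  pos 5: z in {0,1,2}, choose 0; 2->0 ok
  pos 6: z in {0,1,2}, choose 0; 0->0 ok
  pos 7: z in {0,1,2}, choose 1; 0->1 ok
  pos 8: x in {4}, choose 4; 1->4 ok
  pos 9: y in {3}, choose 3; 4->3 ok
  pos 10: z in {0,1,2}, choose 2; 3->2 ok
  pos 11: z in {0,1,2}, choose 1; 2->1 ok
  pos 12: z in {0,1,2}, choose 0; 1->0 ok
  pos 13: z in {0,1,2}, choose 1; 0->1 ok
  pos 14: x in {4}, choose 4; 1->4 ok

0,1,0,3,2,0,0,1,4,3,2,1,0,1,4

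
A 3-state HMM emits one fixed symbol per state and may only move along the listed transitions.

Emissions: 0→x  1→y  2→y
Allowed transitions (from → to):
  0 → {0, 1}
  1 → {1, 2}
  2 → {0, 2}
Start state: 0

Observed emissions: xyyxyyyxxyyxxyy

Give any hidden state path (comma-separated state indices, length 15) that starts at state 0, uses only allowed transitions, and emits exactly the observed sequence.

0,1,2,0,1,1,2,0,0,1,2,0,0,1,1

  pos 0: x in {0}, choose 0; start
  pos 1: y in {1,2}, choose 1; 0->1 ok
  pos 2: y in {1,2}, choose 2; 1->2 ok
  pos 3: x in {0}, choose 0; 2->0 ok
  pos 4: y in {1,2}, choose 1; 0->1 ok
  pos 5: y in {1,2}, choose 1; 1->1 ok
  pos 6: y in {1,2}, choose 2; 1->2 ok
  pos 7: x in {0}, choose 0; 2->0 ok
  pos 8: x in {0}, choose 0; 0->0 ok
  pos 9: y in {1,2}, choose 1; 0->1 ok
  pos 10: y in {1,2}, choose 2; 1->2 ok
  pos 11: x in {0}, choose 0; 2->0 ok
  pos 12: x in {0}, choose 0; 0->0 ok
  pos 13: y in {1,2}, choose 1; 0->1 ok
  pos 14: y in {1,2}, choose 1; 1->1 ok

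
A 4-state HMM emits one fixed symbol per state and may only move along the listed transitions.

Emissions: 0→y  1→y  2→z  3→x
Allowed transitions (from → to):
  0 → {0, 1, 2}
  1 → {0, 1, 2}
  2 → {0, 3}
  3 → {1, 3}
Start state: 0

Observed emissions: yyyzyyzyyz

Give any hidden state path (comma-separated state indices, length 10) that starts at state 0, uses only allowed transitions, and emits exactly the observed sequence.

  0: obs=y cand={0,1} pick 0 [start]
  1: obs=y cand={0,1} pick 1 [0->1 ok]
  2: obs=y cand={0,1} pick 1 [1->1 ok]
  3: obs=z cand={2} pick 2 [1->2 ok]
  4: obs=y cand={0,1} pick 0 [2->0 ok]
  5: obs=y cand={0,1} pick 1 [0->1 ok]
  6: obs=z cand={2} pick 2 [1->2 ok]
  7: obs=y cand={0,1} pick 0 [2->0 ok]
  8: obs=y cand={0,1} pick 0 [0->0 ok]
  9: obs=z cand={2} pick 2 [0->2 ok]

0,1,1,2,0,1,2,0,0,2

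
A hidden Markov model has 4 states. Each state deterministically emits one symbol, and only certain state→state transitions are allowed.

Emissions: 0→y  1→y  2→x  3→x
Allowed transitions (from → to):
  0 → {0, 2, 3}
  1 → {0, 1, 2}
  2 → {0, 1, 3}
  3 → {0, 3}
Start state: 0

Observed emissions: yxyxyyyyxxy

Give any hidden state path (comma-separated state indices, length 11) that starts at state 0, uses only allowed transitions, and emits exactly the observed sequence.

0,2,0,2,1,1,1,0,3,3,0

  t0 'y' -> {0,1}, take 0 (start)
  t1 'x' -> {2,3}, take 2 (0->2 ok)
  t2 'y' -> {0,1}, take 0 (2->0 ok)
  t3 'x' -> {2,3}, take 2 (0->2 ok)
  t4 'y' -> {0,1}, take 1 (2->1 ok)
  t5 'y' -> {0,1}, take 1 (1->1 ok)
  t6 'y' -> {0,1}, take 1 (1->1 ok)
  t7 'y' -> {0,1}, take 0 (1->0 ok)
  t8 'x' -> {2,3}, take 3 (0->3 ok)
  t9 'x' -> {2,3}, take 3 (3->3 ok)
  t10 'y' -> {0,1}, take 0 (3->0 ok)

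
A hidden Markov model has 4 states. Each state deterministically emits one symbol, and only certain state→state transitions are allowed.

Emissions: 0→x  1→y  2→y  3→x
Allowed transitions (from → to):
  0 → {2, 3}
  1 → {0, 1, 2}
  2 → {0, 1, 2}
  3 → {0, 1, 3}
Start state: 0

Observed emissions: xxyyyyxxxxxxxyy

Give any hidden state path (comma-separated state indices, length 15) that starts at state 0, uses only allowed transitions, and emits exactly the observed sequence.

0,3,1,1,1,1,0,3,0,3,3,0,3,1,2

  0: obs=x cand={0,3} pick 0 [start]
  1: obs=x cand={0,3} pick 3 [0->3 ok]
  2: obs=y cand={1,2} pick 1 [3->1 ok]
  3: obs=y cand={1,2} pick 1 [1->1 ok]
  4: obs=y cand={1,2} pick 1 [1->1 ok]
  5: obs=y cand={1,2} pick 1 [1->1 ok]
  6: obs=x cand={0,3} pick 0 [1->0 ok]
  7: obs=x cand={0,3} pick 3 [0->3 ok]
  8: obs=x cand={0,3} pick 0 [3->0 ok]
  9: obs=x cand={0,3} pick 3 [0->3 ok]
  10: obs=x cand={0,3} pick 3 [3->3 ok]
  11: obs=x cand={0,3} pick 0 [3->0 ok]
  12: obs=x cand={0,3} pick 3 [0->3 ok]
  13: obs=y cand={1,2} pick 1 [3->1 ok]
  14: obs=y cand={1,2} pick 2 [1->2 ok]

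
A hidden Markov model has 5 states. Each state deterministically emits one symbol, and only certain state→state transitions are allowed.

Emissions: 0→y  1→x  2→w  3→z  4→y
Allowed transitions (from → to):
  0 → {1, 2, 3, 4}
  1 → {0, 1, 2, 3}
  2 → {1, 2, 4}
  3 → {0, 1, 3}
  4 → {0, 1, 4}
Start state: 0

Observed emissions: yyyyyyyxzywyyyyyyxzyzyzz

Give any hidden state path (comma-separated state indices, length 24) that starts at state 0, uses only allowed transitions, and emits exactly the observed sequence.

0,4,4,4,4,4,0,1,3,0,2,4,4,4,4,4,4,1,3,0,3,0,3,3

  [0] y  {0,4}  => 0  start
  [1] y  {0,4}  => 4  0->4 ok
  [2] y  {0,4}  => 4  4->4 ok
  [3] y  {0,4}  => 4  4->4 ok
  [4] y  {0,4}  => 4  4->4 ok
  [5] y  {0,4}  => 4  4->4 ok
  [6] y  {0,4}  => 0  4->0 ok
  [7] x  {1}  => 1  0->1 ok
  [8] z  {3}  => 3  1->3 ok
  [9] y  {0,4}  => 0  3->0 ok
  [10] w  {2}  => 2  0->2 ok
  [11] y  {0,4}  => 4  2->4 ok
  [12] y  {0,4}  => 4  4->4 ok
  [13] y  {0,4}  => 4  4->4 ok
  [14] y  {0,4}  => 4  4->4 ok
  [15] y  {0,4}  => 4  4->4 ok
  [16] y  {0,4}  => 4  4->4 ok
  [17] x  {1}  => 1  4->1 ok
  [18] z  {3}  => 3  1->3 ok
  [19] y  {0,4}  => 0  3->0 ok
  [20] z  {3}  => 3  0->3 ok
  [21] y  {0,4}  => 0  3->0 ok
  [22] z  {3}  => 3  0->3 ok
  [23] z  {3}  => 3  3->3 ok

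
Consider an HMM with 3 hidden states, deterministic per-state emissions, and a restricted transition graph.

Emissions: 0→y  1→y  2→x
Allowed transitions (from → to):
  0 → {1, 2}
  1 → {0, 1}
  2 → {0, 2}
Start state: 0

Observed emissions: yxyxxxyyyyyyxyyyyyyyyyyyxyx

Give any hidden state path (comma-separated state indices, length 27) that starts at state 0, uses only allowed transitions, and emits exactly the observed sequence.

  t0 'y' -> {0,1}, take 0 (start)
  t1 'x' -> {2}, take 2 (0->2 ok)
  t2 'y' -> {0,1}, take 0 (2->0 ok)
  t3 'x' -> {2}, take 2 (0->2 ok)
  t4 'x' -> {2}, take 2 (2->2 ok)
  t5 'x' -> {2}, take 2 (2->2 ok)
  t6 'y' -> {0,1}, take 0 (2->0 ok)
  t7 'y' -> {0,1}, take 1 (0->1 ok)
  t8 'y' -> {0,1}, take 1 (1->1 ok)
  t9 'y' -> {0,1}, take 0 (1->0 ok)
  t10 'y' -> {0,1}, take 1 (0->1 ok)
  t11 'y' -> {0,1}, take 0 (1->0 ok)
  t12 'x' -> {2}, take 2 (0->2 ok)
  t13 'y' -> {0,1}, take 0 (2->0 ok)
  t14 'y' -> {0,1}, take 1 (0->1 ok)
  t15 'y' -> {0,1}, take 1 (1->1 ok)
  t16 'y' -> {0,1}, take 1 (1->1 ok)
  t17 'y' -> {0,1}, take 1 (1->1 ok)
  t18 'y' -> {0,1}, take 1 (1->1 ok)
  t19 'y' -> {0,1}, take 1 (1->1 ok)
  t20 'y' -> {0,1}, take 0 (1->0 ok)
  t21 'y' -> {0,1}, take 1 (0->1 ok)
  t22 'y' -> {0,1}, take 1 (1->1 ok)
  t23 'y' -> {0,1}, take 0 (1->0 ok)
  t24 'x' -> {2}, take 2 (0->2 ok)
  t25 'y' -> {0,1}, take 0 (2->0 ok)
  t26 'x' -> {2}, take 2 (0->2 ok)

0,2,0,2,2,2,0,1,1,0,1,0,2,0,1,1,1,1,1,1,0,1,1,0,2,0,2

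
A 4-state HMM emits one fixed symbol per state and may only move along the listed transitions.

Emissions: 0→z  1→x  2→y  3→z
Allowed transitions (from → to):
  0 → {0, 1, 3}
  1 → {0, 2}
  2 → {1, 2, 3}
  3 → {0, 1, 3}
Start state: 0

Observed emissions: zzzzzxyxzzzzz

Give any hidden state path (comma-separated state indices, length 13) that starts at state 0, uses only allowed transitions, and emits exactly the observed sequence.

  pos 0: z in {0,3}, choose 0; start
  pos 1: z in {0,3}, choose 3; 0->3 ok
  pos 2: z in {0,3}, choose 3; 3->3 ok
  pos 3: z in {0,3}, choose 0; 3->0 ok
  pos 4: z in {0,3}, choose 0; 0->0 ok
  pos 5: x in {1}, choose 1; 0->1 ok
  pos 6: y in {2}, choose 2; 1->2 ok
  pos 7: x in {1}, choose 1; 2->1 ok
  pos 8: z in {0,3}, choose 0; 1->0 ok
  pos 9: z in {0,3}, choose 3; 0->3 ok
  pos 10: z in {0,3}, choose 3; 3->3 ok
  pos 11: z in {0,3}, choose 0; 3->0 ok
  pos 12: z in {0,3}, choose 0; 0->0 ok

0,3,3,0,0,1,2,1,0,3,3,0,0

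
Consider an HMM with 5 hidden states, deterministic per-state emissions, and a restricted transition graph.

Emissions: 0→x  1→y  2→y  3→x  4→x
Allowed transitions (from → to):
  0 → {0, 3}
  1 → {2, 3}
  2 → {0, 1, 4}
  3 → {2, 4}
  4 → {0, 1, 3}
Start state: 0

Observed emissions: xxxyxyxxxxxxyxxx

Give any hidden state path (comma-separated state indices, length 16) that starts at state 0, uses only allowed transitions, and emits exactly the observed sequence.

0,3,4,1,3,2,0,0,0,0,0,3,2,4,0,0

  t0 'x' -> {0,3,4}, take 0 (start)
  t1 'x' -> {0,3,4}, take 3 (0->3 ok)
  t2 'x' -> {0,3,4}, take 4 (3->4 ok)
  t3 'y' -> {1,2}, take 1 (4->1 ok)
  t4 'x' -> {0,3,4}, take 3 (1->3 ok)
  t5 'y' -> {1,2}, take 2 (3->2 ok)
  t6 'x' -> {0,3,4}, take 0 (2->0 ok)
  t7 'x' -> {0,3,4}, take 0 (0->0 ok)
  t8 'x' -> {0,3,4}, take 0 (0->0 ok)
  t9 'x' -> {0,3,4}, take 0 (0->0 ok)
  t10 'x' -> {0,3,4}, take 0 (0->0 ok)
  t11 'x' -> {0,3,4}, take 3 (0->3 ok)
  t12 'y' -> {1,2}, take 2 (3->2 ok)
  t13 'x' -> {0,3,4}, take 4 (2->4 ok)
  t14 'x' -> {0,3,4}, take 0 (4->0 ok)
  t15 'x' -> {0,3,4}, take 0 (0->0 ok)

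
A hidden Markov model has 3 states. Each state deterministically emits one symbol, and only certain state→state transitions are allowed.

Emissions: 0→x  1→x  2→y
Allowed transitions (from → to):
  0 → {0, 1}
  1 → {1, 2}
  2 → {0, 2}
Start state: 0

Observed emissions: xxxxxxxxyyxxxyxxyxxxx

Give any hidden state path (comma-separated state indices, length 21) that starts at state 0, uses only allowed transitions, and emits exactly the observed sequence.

  0: obs=x cand={0,1} pick 0 [start]
  1: obs=x cand={0,1} pick 0 [0->0 ok]
  2: obs=x cand={0,1} pick 0 [0->0 ok]
  3: obs=x cand={0,1} pick 0 [0->0 ok]
  4: obs=x cand={0,1} pick 0 [0->0 ok]
  5: obs=x cand={0,1} pick 1 [0->1 ok]
  6: obs=x cand={0,1} pick 1 [1->1 ok]
  7: obs=x cand={0,1} pick 1 [1->1 ok]
  8: obs=y cand={2} pick 2 [1->2 ok]
  9: obs=y cand={2} pick 2 [2->2 ok]
  10: obs=x cand={0,1} pick 0 [2->0 ok]
  11: obs=x cand={0,1} pick 1 [0->1 ok]
  12: obs=x cand={0,1} pick 1 [1->1 ok]
  13: obs=y cand={2} pick 2 [1->2 ok]
  14: obs=x cand={0,1} pick 0 [2->0 ok]
  15: obs=x cand={0,1} pick 1 [0->1 ok]
  16: obs=y cand={2} pick 2 [1->2 ok]
  17: obs=x cand={0,1} pick 0 [2->0 ok]
  18: obs=x cand={0,1} pick 0 [0->0 ok]
  19: obs=x cand={0,1} pick 1 [0->1 ok]
  20: obs=x cand={0,1} pick 1 [1->1 ok]

0,0,0,0,0,1,1,1,2,2,0,1,1,2,0,1,2,0,0,1,1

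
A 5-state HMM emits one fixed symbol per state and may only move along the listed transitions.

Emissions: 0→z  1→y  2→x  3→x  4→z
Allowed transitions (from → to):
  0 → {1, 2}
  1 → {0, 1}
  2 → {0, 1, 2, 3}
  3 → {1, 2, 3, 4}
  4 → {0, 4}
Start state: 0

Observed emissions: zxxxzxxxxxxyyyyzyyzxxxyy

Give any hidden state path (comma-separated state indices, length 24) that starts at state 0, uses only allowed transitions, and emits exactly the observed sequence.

  0: obs=z cand={0,4} pick 0 [start]
  1: obs=x cand={2,3} pick 2 [0->2 ok]
  2: obs=x cand={2,3} pick 2 [2->2 ok]
  3: obs=x cand={2,3} pick 2 [2->2 ok]
  4: obs=z cand={0,4} pick 0 [2->0 ok]
  5: obs=x cand={2,3} pick 2 [0->2 ok]
  6: obs=x cand={2,3} pick 2 [2->2 ok]
  7: obs=x cand={2,3} pick 3 [2->3 ok]
  8: obs=x cand={2,3} pick 2 [3->2 ok]
  9: obs=x cand={2,3} pick 2 [2->2 ok]
  10: obs=x cand={2,3} pick 3 [2->3 ok]
  11: obs=y cand={1} pick 1 [3->1 ok]
  12: obs=y cand={1} pick 1 [1->1 ok]
  13: obs=y cand={1} pick 1 [1->1 ok]
  14: obs=y cand={1} pick 1 [1->1 ok]
  15: obs=z cand={0,4} pick 0 [1->0 ok]
  16: obs=y cand={1} pick 1 [0->1 ok]
  17: obs=y cand={1} pick 1 [1->1 ok]
  18: obs=z cand={0,4} pick 0 [1->0 ok]
  19: obs=x cand={2,3} pick 2 [0->2 ok]
  20: obs=x cand={2,3} pick 2 [2->2 ok]
  21: obs=x cand={2,3} pick 3 [2->3 ok]
  22: obs=y cand={1} pick 1 [3->1 ok]
  23: obs=y cand={1} pick 1 [1->1 ok]

0,2,2,2,0,2,2,3,2,2,3,1,1,1,1,0,1,1,0,2,2,3,1,1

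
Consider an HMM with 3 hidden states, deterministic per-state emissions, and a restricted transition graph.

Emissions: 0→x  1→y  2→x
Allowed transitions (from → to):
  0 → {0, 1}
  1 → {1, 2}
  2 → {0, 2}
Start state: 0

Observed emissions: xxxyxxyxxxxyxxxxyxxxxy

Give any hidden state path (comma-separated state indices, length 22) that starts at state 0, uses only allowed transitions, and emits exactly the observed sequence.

  pos 0: x in {0,2}, choose 0; start
  pos 1: x in {0,2}, choose 0; 0->0 ok
  pos 2: x in {0,2}, choose 0; 0->0 ok
  pos 3: y in {1}, choose 1; 0->1 ok
  pos 4: x in {0,2}, choose 2; 1->2 ok
  pos 5: x in {0,2}, choose 0; 2->0 ok
  pos 6: y in {1}, choose 1; 0->1 ok
  pos 7: x in {0,2}, choose 2; 1->2 ok
  pos 8: x in {0,2}, choose 2; 2->2 ok
  pos 9: x in {0,2}, choose 0; 2->0 ok
  pos 10: x in {0,2}, choose 0; 0->0 ok
  pos 11: y in {1}, choose 1; 0->1 ok
  pos 12: x in {0,2}, choose 2; 1->2 ok
  pos 13: x in {0,2}, choose 2; 2->2 ok
  pos 14: x in {0,2}, choose 0; 2->0 ok
  pos 15: x in {0,2}, choose 0; 0->0 ok
  pos 16: y in {1}, choose 1; 0->1 ok
  pos 17: x in {0,2}, choose 2; 1->2 ok
  pos 18: x in {0,2}, choose 2; 2->2 ok
  pos 19: x in {0,2}, choose 0; 2->0 ok
  pos 20: x in {0,2}, choose 0; 0->0 ok
  pos 21: y in {1}, choose 1; 0->1 ok

0,0,0,1,2,0,1,2,2,0,0,1,2,2,0,0,1,2,2,0,0,1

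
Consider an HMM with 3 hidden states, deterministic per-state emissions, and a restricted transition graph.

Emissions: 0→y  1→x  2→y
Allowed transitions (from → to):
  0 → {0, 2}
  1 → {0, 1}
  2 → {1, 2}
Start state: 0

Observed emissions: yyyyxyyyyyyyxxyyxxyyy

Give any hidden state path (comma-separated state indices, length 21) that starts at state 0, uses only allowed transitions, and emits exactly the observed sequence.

  t0 'y' -> {0,2}, take 0 (start)
  t1 'y' -> {0,2}, take 0 (0->0 ok)
  t2 'y' -> {0,2}, take 0 (0->0 ok)
  t3 'y' -> {0,2}, take 2 (0->2 ok)
  t4 'x' -> {1}, take 1 (2->1 ok)
  t5 'y' -> {0,2}, take 0 (1->0 ok)
  t6 'y' -> {0,2}, take 2 (0->2 ok)
  t7 'y' -> {0,2}, take 2 (2->2 ok)
  t8 'y' -> {0,2}, take 2 (2->2 ok)
  t9 'y' -> {0,2}, take 2 (2->2 ok)
  t10 'y' -> {0,2}, take 2 (2->2 ok)
  t11 'y' -> {0,2}, take 2 (2->2 ok)
  t12 'x' -> {1}, take 1 (2->1 ok)
  t13 'x' -> {1}, take 1 (1->1 ok)
  t14 'y' -> {0,2}, take 0 (1->0 ok)
  t15 'y' -> {0,2}, take 2 (0->2 ok)
  t16 'x' -> {1}, take 1 (2->1 ok)
  t17 'x' -> {1}, take 1 (1->1 ok)
  t18 'y' -> {0,2}, take 0 (1->0 ok)
  t19 'y' -> {0,2}, take 0 (0->0 ok)
  t20 'y' -> {0,2}, take 2 (0->2 ok)

0,0,0,2,1,0,2,2,2,2,2,2,1,1,0,2,1,1,0,0,2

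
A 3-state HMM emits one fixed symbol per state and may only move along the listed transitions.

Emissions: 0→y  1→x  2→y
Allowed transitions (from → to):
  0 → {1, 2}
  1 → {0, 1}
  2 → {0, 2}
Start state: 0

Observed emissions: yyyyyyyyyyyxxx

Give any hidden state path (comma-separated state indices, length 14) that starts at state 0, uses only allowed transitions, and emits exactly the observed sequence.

0,2,2,2,0,2,0,2,2,2,0,1,1,1

  pos 0: y in {0,2}, choose 0; start
  pos 1: y in {0,2}, choose 2; 0->2 ok
  pos 2: y in {0,2}, choose 2; 2->2 ok
  pos 3: y in {0,2}, choose 2; 2->2 ok
  pos 4: y in {0,2}, choose 0; 2->0 ok
  pos 5: y in {0,2}, choose 2; 0->2 ok
  pos 6: y in {0,2}, choose 0; 2->0 ok
  pos 7: y in {0,2}, choose 2; 0->2 ok
  pos 8: y in {0,2}, choose 2; 2->2 ok
  pos 9: y in {0,2}, choose 2; 2->2 ok
  pos 10: y in {0,2}, choose 0; 2->0 ok
  pos 11: x in {1}, choose 1; 0->1 ok
  pos 12: x in {1}, choose 1; 1->1 ok
  pos 13: x in {1}, choose 1; 1->1 ok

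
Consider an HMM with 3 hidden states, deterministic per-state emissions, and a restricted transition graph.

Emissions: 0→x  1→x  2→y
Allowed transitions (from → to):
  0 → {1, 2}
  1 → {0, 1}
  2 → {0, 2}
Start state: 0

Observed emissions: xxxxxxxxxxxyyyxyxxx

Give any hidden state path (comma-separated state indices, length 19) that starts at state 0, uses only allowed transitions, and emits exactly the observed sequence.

0,1,1,1,1,1,0,1,0,1,0,2,2,2,0,2,0,1,0

  [0] x  {0,1}  => 0  start
  [1] x  {0,1}  => 1  0->1 ok
  [2] x  {0,1}  => 1  1->1 ok
  [3] x  {0,1}  => 1  1->1 ok
  [4] x  {0,1}  => 1  1->1 ok
  [5] x  {0,1}  => 1  1->1 ok
  [6] x  {0,1}  => 0  1->0 ok
  [7] x  {0,1}  => 1  0->1 ok
  [8] x  {0,1}  => 0  1->0 ok
  [9] x  {0,1}  => 1  0->1 ok
  [10] x  {0,1}  => 0  1->0 ok
  [11] y  {2}  => 2  0->2 ok
  [12] y  {2}  => 2  2->2 ok
  [13] y  {2}  => 2  2->2 ok
  [14] x  {0,1}  => 0  2->0 ok
  [15] y  {2}  => 2  0->2 ok
  [16] x  {0,1}  => 0  2->0 ok
  [17] x  {0,1}  => 1  0->1 ok
  [18] x  {0,1}  => 0  1->0 ok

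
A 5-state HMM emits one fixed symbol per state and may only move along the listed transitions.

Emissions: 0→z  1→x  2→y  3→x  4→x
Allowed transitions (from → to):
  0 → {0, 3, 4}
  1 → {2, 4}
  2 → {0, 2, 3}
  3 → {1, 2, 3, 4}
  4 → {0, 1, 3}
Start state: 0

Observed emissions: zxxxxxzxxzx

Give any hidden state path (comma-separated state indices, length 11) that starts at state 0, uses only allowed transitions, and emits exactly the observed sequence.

0,4,1,4,1,4,0,3,4,0,4

  [0] z  {0}  => 0  start
  [1] x  {1,3,4}  => 4  0->4 ok
  [2] x  {1,3,4}  => 1  4->1 ok
  [3] x  {1,3,4}  => 4  1->4 ok
  [4] x  {1,3,4}  => 1  4->1 ok
  [5] x  {1,3,4}  => 4  1->4 ok
  [6] z  {0}  => 0  4->0 ok
  [7] x  {1,3,4}  => 3  0->3 ok
  [8] x  {1,3,4}  => 4  3->4 ok
  [9] z  {0}  => 0  4->0 ok
  [10] x  {1,3,4}  => 4  0->4 ok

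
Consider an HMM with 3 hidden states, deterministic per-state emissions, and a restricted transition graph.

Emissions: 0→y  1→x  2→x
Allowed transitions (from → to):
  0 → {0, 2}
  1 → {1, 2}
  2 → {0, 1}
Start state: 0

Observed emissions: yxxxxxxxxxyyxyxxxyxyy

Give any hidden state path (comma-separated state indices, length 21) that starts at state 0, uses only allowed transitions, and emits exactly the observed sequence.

0,2,1,1,2,1,1,1,1,2,0,0,2,0,2,1,2,0,2,0,0

  pos 0: y in {0}, choose 0; start
  pos 1: x in {1,2}, choose 2; 0->2 ok
  pos 2: x in {1,2}, choose 1; 2->1 ok
  pos 3: x in {1,2}, choose 1; 1->1 ok
  pos 4: x in {1,2}, choose 2; 1->2 ok
  pos 5: x in {1,2}, choose 1; 2->1 ok
  pos 6: x in {1,2}, choose 1; 1->1 ok
  pos 7: x in {1,2}, choose 1; 1->1 ok
  pos 8: x in {1,2}, choose 1; 1->1 ok
  pos 9: x in {1,2}, choose 2; 1->2 ok
  pos 10: y in {0}, choose 0; 2->0 ok
  pos 11: y in {0}, choose 0; 0->0 ok
  pos 12: x in {1,2}, choose 2; 0->2 ok
  pos 13: y in {0}, choose 0; 2->0 ok
  pos 14: x in {1,2}, choose 2; 0->2 ok
  pos 15: x in {1,2}, choose 1; 2->1 ok
  pos 16: x in {1,2}, choose 2; 1->2 ok
  pos 17: y in {0}, choose 0; 2->0 ok
  pos 18: x in {1,2}, choose 2; 0->2 ok
  pos 19: y in {0}, choose 0; 2->0 ok
  pos 20: y in {0}, choose 0; 0->0 ok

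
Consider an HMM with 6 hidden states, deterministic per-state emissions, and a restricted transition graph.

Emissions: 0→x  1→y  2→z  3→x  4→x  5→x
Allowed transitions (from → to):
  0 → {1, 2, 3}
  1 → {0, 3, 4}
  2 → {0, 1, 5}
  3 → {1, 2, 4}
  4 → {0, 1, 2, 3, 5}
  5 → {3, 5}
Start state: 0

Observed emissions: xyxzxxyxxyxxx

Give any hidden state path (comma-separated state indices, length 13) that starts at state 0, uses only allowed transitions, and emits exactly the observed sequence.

  [0] x  {0,3,4,5}  => 0  start
  [1] y  {1}  => 1  0->1 ok
  [2] x  {0,3,4,5}  => 4  1->4 ok
  [3] z  {2}  => 2  4->2 ok
  [4] x  {0,3,4,5}  => 0  2->0 ok
  [5] x  {0,3,4,5}  => 3  0->3 ok
  [6] y  {1}  => 1  3->1 ok
  [7] x  {0,3,4,5}  => 4  1->4 ok
  [8] x  {0,3,4,5}  => 3  4->3 ok
  [9] y  {1}  => 1  3->1 ok
  [10] x  {0,3,4,5}  => 4  1->4 ok
  [11] x  {0,3,4,5}  => 5  4->5 ok
  [12] x  {0,3,4,5}  => 3  5->3 ok

0,1,4,2,0,3,1,4,3,1,4,5,3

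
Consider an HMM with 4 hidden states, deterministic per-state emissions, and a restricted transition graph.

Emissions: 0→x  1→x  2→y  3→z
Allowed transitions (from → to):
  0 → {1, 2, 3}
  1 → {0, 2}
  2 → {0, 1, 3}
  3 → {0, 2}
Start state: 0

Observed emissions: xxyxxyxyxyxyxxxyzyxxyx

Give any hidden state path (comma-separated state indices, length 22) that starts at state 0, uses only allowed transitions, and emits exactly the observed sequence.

  t0 'x' -> {0,1}, take 0 (start)
  t1 'x' -> {0,1}, take 1 (0->1 ok)
  t2 'y' -> {2}, take 2 (1->2 ok)
  t3 'x' -> {0,1}, take 0 (2->0 ok)
  t4 'x' -> {0,1}, take 1 (0->1 ok)
  t5 'y' -> {2}, take 2 (1->2 ok)
  t6 'x' -> {0,1}, take 1 (2->1 ok)
  t7 'y' -> {2}, take 2 (1->2 ok)
  t8 'x' -> {0,1}, take 1 (2->1 ok)
  t9 'y' -> {2}, take 2 (1->2 ok)
  t10 'x' -> {0,1}, take 0 (2->0 ok)
  t11 'y' -> {2}, take 2 (0->2 ok)
  t12 'x' -> {0,1}, take 1 (2->1 ok)
  t13 'x' -> {0,1}, take 0 (1->0 ok)
  t14 'x' -> {0,1}, take 1 (0->1 ok)
  t15 'y' -> {2}, take 2 (1->2 ok)
  t16 'z' -> {3}, take 3 (2->3 ok)
  t17 'y' -> {2}, take 2 (3->2 ok)
  t18 'x' -> {0,1}, take 1 (2->1 ok)
  t19 'x' -> {0,1}, take 0 (1->0 ok)
  t20 'y' -> {2}, take 2 (0->2 ok)
  t21 'x' -> {0,1}, take 1 (2->1 ok)

0,1,2,0,1,2,1,2,1,2,0,2,1,0,1,2,3,2,1,0,2,1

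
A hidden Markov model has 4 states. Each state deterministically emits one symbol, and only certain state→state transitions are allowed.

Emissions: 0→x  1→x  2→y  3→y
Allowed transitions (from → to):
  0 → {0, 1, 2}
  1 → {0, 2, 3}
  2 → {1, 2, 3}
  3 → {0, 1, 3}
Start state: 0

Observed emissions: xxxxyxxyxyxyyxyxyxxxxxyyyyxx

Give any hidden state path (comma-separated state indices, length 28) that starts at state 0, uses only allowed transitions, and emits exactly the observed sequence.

  [0] x  {0,1}  => 0  start
  [1] x  {0,1}  => 0  0->0 ok
  [2] x  {0,1}  => 0  0->0 ok
  [3] x  {0,1}  => 1  0->1 ok
  [4] y  {2,3}  => 3  1->3 ok
  [5] x  {0,1}  => 0  3->0 ok
  [6] x  {0,1}  => 1  0->1 ok
  [7] y  {2,3}  => 2  1->2 ok
  [8] x  {0,1}  => 1  2->1 ok
  [9] y  {2,3}  => 3  1->3 ok
  [10] x  {0,1}  => 1  3->1 ok
  [11] y  {2,3}  => 3  1->3 ok
  [12] y  {2,3}  => 3  3->3 ok
  [13] x  {0,1}  => 1  3->1 ok
  [14] y  {2,3}  => 2  1->2 ok
  [15] x  {0,1}  => 1  2->1 ok
  [16] y  {2,3}  => 3  1->3 ok
  [17] x  {0,1}  => 1  3->1 ok
  [18] x  {0,1}  => 0  1->0 ok
  [19] x  {0,1}  => 1  0->1 ok
  [20] x  {0,1}  => 0  1->0 ok
  [21] x  {0,1}  => 1  0->1 ok
  [22] y  {2,3}  => 2  1->2 ok
  [23] y  {2,3}  => 2  2->2 ok
  [24] y  {2,3}  => 2  2->2 ok
  [25] y  {2,3}  => 3  2->3 ok
  [26] x  {0,1}  => 0  3->0 ok
  [27] x  {0,1}  => 0  0->0 ok

0,0,0,1,3,0,1,2,1,3,1,3,3,1,2,1,3,1,0,1,0,1,2,2,2,3,0,0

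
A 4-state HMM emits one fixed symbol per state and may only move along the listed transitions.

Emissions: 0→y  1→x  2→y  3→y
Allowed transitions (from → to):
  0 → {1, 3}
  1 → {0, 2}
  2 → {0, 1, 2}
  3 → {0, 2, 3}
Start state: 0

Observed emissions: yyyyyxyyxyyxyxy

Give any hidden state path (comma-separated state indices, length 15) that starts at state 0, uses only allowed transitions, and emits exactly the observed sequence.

  t0 'y' -> {0,2,3}, take 0 (start)
  t1 'y' -> {0,2,3}, take 3 (0->3 ok)
  t2 'y' -> {0,2,3}, take 3 (3->3 ok)
  t3 'y' -> {0,2,3}, take 2 (3->2 ok)
  t4 'y' -> {0,2,3}, take 0 (2->0 ok)
  t5 'x' -> {1}, take 1 (0->1 ok)
  t6 'y' -> {0,2,3}, take 2 (1->2 ok)
  t7 'y' -> {0,2,3}, take 0 (2->0 ok)
  t8 'x' -> {1}, take 1 (0->1 ok)
  t9 'y' -> {0,2,3}, take 2 (1->2 ok)
  t10 'y' -> {0,2,3}, take 2 (2->2 ok)
  t11 'x' -> {1}, take 1 (2->1 ok)
  t12 'y' -> {0,2,3}, take 0 (1->0 ok)
  t13 'x' -> {1}, take 1 (0->1 ok)
  t14 'y' -> {0,2,3}, take 0 (1->0 ok)

0,3,3,2,0,1,2,0,1,2,2,1,0,1,0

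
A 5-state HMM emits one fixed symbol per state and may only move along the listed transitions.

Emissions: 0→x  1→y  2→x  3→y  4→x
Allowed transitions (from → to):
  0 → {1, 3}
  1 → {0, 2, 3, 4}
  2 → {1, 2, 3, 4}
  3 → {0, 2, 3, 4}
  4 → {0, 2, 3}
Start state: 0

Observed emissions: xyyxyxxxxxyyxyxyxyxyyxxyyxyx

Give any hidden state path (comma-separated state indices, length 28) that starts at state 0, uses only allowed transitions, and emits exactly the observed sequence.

  pos 0: x in {0,2,4}, choose 0; start
  pos 1: y in {1,3}, choose 1; 0->1 ok
  pos 2: y in {1,3}, choose 3; 1->3 ok
  pos 3: x in {0,2,4}, choose 0; 3->0 ok
  pos 4: y in {1,3}, choose 3; 0->3 ok
  pos 5: x in {0,2,4}, choose 4; 3->4 ok
  pos 6: x in {0,2,4}, choose 2; 4->2 ok
  pos 7: x in {0,2,4}, choose 2; 2->2 ok
  pos 8: x in {0,2,4}, choose 4; 2->4 ok
  pos 9: x in {0,2,4}, choose 2; 4->2 ok
  pos 10: y in {1,3}, choose 1; 2->1 ok
  pos 11: y in {1,3}, choose 3; 1->3 ok
  pos 12: x in {0,2,4}, choose 4; 3->4 ok
  pos 13: y in {1,3}, choose 3; 4->3 ok
  pos 14: x in {0,2,4}, choose 4; 3->4 ok
  pos 15: y in {1,3}, choose 3; 4->3 ok
  pos 16: x in {0,2,4}, choose 0; 3->0 ok
  pos 17: y in {1,3}, choose 3; 0->3 ok
  pos 18: x in {0,2,4}, choose 2; 3->2 ok
  pos 19: y in {1,3}, choose 3; 2->3 ok
  pos 20: y in {1,3}, choose 3; 3->3 ok
  pos 21: x in {0,2,4}, choose 4; 3->4 ok
  pos 22: x in {0,2,4}, choose 2; 4->2 ok
  pos 23: y in {1,3}, choose 1; 2->1 ok
  pos 24: y in {1,3}, choose 3; 1->3 ok
  pos 25: x in {0,2,4}, choose 2; 3->2 ok
  pos 26: y in {1,3}, choose 3; 2->3 ok
  pos 27: x in {0,2,4}, choose 2; 3->2 ok

0,1,3,0,3,4,2,2,4,2,1,3,4,3,4,3,0,3,2,3,3,4,2,1,3,2,3,2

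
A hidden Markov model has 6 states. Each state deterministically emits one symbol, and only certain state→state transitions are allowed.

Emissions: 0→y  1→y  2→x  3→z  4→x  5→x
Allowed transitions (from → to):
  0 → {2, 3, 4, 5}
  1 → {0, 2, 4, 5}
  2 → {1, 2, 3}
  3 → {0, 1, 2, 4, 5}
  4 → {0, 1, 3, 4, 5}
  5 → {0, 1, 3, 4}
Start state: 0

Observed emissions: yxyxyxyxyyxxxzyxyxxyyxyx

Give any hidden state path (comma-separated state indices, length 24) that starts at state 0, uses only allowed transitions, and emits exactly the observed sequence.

0,5,1,5,0,5,0,2,1,0,2,2,2,3,0,4,1,4,4,1,0,5,1,4

  pos 0: y in {0,1}, choose 0; start
  pos 1: x in {2,4,5}, choose 5; 0->5 ok
  pos 2: y in {0,1}, choose 1; 5->1 ok
  pos 3: x in {2,4,5}, choose 5; 1->5 ok
  pos 4: y in {0,1}, choose 0; 5->0 ok
  pos 5: x in {2,4,5}, choose 5; 0->5 ok
  pos 6: y in {0,1}, choose 0; 5->0 ok
  pos 7: x in {2,4,5}, choose 2; 0->2 ok
  pos 8: y in {0,1}, choose 1; 2->1 ok
  pos 9: y in {0,1}, choose 0; 1->0 ok
  pos 10: x in {2,4,5}, choose 2; 0->2 ok
  pos 11: x in {2,4,5}, choose 2; 2->2 ok
  pos 12: x in {2,4,5}, choose 2; 2->2 ok
  pos 13: z in {3}, choose 3; 2->3 ok
  pos 14: y in {0,1}, choose 0; 3->0 ok
  pos 15: x in {2,4,5}, choose 4; 0->4 ok
  pos 16: y in {0,1}, choose 1; 4->1 ok
  pos 17: x in {2,4,5}, choose 4; 1->4 ok
  pos 18: x in {2,4,5}, choose 4; 4->4 ok
  pos 19: y in {0,1}, choose 1; 4->1 ok
  pos 20: y in {0,1}, choose 0; 1->0 ok
  pos 21: x in {2,4,5}, choose 5; 0->5 ok
  pos 22: y in {0,1}, choose 1; 5->1 ok
  pos 23: x in {2,4,5}, choose 4; 1->4 ok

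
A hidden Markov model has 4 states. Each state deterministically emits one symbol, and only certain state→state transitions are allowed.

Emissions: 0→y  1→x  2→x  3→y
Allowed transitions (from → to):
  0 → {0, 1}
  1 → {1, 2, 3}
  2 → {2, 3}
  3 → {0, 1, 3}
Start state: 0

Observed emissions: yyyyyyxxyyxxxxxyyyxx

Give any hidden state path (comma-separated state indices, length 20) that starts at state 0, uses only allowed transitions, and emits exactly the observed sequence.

  pos 0: y in {0,3}, choose 0; start
  pos 1: y in {0,3}, choose 0; 0->0 ok
  pos 2: y in {0,3}, choose 0; 0->0 ok
  pos 3: y in {0,3}, choose 0; 0->0 ok
  pos 4: y in {0,3}, choose 0; 0->0 ok
  pos 5: y in {0,3}, choose 0; 0->0 ok
  pos 6: x in {1,2}, choose 1; 0->1 ok
  pos 7: x in {1,2}, choose 2; 1->2 ok
  pos 8: y in {0,3}, choose 3; 2->3 ok
  pos 9: y in {0,3}, choose 0; 3->0 ok
  pos 10: x in {1,2}, choose 1; 0->1 ok
  pos 11: x in {1,2}, choose 1; 1->1 ok
  pos 12: x in {1,2}, choose 1; 1->1 ok
  pos 13: x in {1,2}, choose 2; 1->2 ok
  pos 14: x in {1,2}, choose 2; 2->2 ok
  pos 15: y in {0,3}, choose 3; 2->3 ok
  pos 16: y in {0,3}, choose 3; 3->3 ok
  pos 17: y in {0,3}, choose 0; 3->0 ok
  pos 18: x in {1,2}, choose 1; 0->1 ok
  pos 19: x in {1,2}, choose 2; 1->2 ok

0,0,0,0,0,0,1,2,3,0,1,1,1,2,2,3,3,0,1,2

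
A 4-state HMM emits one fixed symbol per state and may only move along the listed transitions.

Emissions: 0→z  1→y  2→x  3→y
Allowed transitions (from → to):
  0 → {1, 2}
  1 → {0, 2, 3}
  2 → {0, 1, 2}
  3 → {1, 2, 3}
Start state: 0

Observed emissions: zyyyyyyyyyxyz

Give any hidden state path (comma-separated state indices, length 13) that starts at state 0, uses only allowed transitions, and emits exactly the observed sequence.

0,1,3,3,3,1,3,3,1,3,2,1,0

  t0 'z' -> {0}, take 0 (start)
  t1 'y' -> {1,3}, take 1 (0->1 ok)
  t2 'y' -> {1,3}, take 3 (1->3 ok)
  t3 'y' -> {1,3}, take 3 (3->3 ok)
  t4 'y' -> {1,3}, take 3 (3->3 ok)
  t5 'y' -> {1,3}, take 1 (3->1 ok)
  t6 'y' -> {1,3}, take 3 (1->3 ok)
  t7 'y' -> {1,3}, take 3 (3->3 ok)
  t8 'y' -> {1,3}, take 1 (3->1 ok)
  t9 'y' -> {1,3}, take 3 (1->3 ok)
  t10 'x' -> {2}, take 2 (3->2 ok)
  t11 'y' -> {1,3}, take 1 (2->1 ok)
  t12 'z' -> {0}, take 0 (1->0 ok)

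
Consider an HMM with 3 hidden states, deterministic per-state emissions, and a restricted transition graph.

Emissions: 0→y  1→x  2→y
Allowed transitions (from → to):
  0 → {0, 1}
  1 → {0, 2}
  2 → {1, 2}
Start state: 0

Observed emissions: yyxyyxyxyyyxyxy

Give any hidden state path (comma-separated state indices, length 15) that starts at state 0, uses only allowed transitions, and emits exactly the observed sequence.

0,0,1,2,2,1,2,1,0,0,0,1,0,1,2

  0: obs=y cand={0,2} pick 0 [start]
  1: obs=y cand={0,2} pick 0 [0->0 ok]
  2: obs=x cand={1} pick 1 [0->1 ok]
  3: obs=y cand={0,2} pick 2 [1->2 ok]
  4: obs=y cand={0,2} pick 2 [2->2 ok]
  5: obs=x cand={1} pick 1 [2->1 ok]
  6: obs=y cand={0,2} pick 2 [1->2 ok]
  7: obs=x cand={1} pick 1 [2->1 ok]
  8: obs=y cand={0,2} pick 0 [1->0 ok]
  9: obs=y cand={0,2} pick 0 [0->0 ok]
  10: obs=y cand={0,2} pick 0 [0->0 ok]
  11: obs=x cand={1} pick 1 [0->1 ok]
  12: obs=y cand={0,2} pick 0 [1->0 ok]
  13: obs=x cand={1} pick 1 [0->1 ok]
  14: obs=y cand={0,2} pick 2 [1->2 ok]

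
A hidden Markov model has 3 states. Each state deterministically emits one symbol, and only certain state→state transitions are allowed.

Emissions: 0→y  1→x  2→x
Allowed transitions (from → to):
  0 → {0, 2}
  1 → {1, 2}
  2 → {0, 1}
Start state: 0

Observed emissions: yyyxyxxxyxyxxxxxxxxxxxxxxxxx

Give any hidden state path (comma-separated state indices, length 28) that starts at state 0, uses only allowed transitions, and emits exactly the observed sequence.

  [0] y  {0}  => 0  start
  [1] y  {0}  => 0  0->0 ok
  [2] y  {0}  => 0  0->0 ok
  [3] x  {1,2}  => 2  0->2 ok
  [4] y  {0}  => 0  2->0 ok
  [5] x  {1,2}  => 2  0->2 ok
  [6] x  {1,2}  => 1  2->1 ok
  [7] x  {1,2}  => 2  1->2 ok
  [8] y  {0}  => 0  2->0 ok
  [9] x  {1,2}  => 2  0->2 ok
  [10] y  {0}  => 0  2->0 ok
  [11] x  {1,2}  => 2  0->2 ok
  [12] x  {1,2}  => 1  2->1 ok
  [13] x  {1,2}  => 1  1->1 ok
  [14] x  {1,2}  => 2  1->2 ok
  [15] x  {1,2}  => 1  2->1 ok
  [16] x  {1,2}  => 1  1->1 ok
  [17] x  {1,2}  => 2  1->2 ok
  [18] x  {1,2}  => 1  2->1 ok
  [19] x  {1,2}  => 1  1->1 ok
  [20] x  {1,2}  => 2  1->2 ok
  [21] x  {1,2}  => 1  2->1 ok
  [22] x  {1,2}  => 2  1->2 ok
  [23] x  {1,2}  => 1  2->1 ok
  [24] x  {1,2}  => 2  1->2 ok
  [25] x  {1,2}  => 1  2->1 ok
  [26] x  {1,2}  => 1  1->1 ok
  [27] x  {1,2}  => 1  1->1 ok

0,0,0,2,0,2,1,2,0,2,0,2,1,1,2,1,1,2,1,1,2,1,2,1,2,1,1,1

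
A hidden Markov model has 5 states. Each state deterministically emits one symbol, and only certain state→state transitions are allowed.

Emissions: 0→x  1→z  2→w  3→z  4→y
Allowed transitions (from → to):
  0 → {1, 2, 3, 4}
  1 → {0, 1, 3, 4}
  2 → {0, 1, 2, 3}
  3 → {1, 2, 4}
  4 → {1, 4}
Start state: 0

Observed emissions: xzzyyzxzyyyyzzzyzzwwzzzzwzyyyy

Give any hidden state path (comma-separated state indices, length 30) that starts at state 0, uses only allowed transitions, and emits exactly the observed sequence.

  t0 'x' -> {0}, take 0 (start)
  t1 'z' -> {1,3}, take 3 (0->3 ok)
  t2 'z' -> {1,3}, take 1 (3->1 ok)
  t3 'y' -> {4}, take 4 (1->4 ok)
  t4 'y' -> {4}, take 4 (4->4 ok)
  t5 'z' -> {1,3}, take 1 (4->1 ok)
  t6 'x' -> {0}, take 0 (1->0 ok)
  t7 'z' -> {1,3}, take 3 (0->3 ok)
  t8 'y' -> {4}, take 4 (3->4 ok)
  t9 'y' -> {4}, take 4 (4->4 ok)
  t10 'y' -> {4}, take 4 (4->4 ok)
  t11 'y' -> {4}, take 4 (4->4 ok)
  t12 'z' -> {1,3}, take 1 (4->1 ok)
  t13 'z' -> {1,3}, take 1 (1->1 ok)
  t14 'z' -> {1,3}, take 1 (1->1 ok)
  t15 'y' -> {4}, take 4 (1->4 ok)
  t16 'z' -> {1,3}, take 1 (4->1 ok)
  t17 'z' -> {1,3}, take 3 (1->3 ok)
  t18 'w' -> {2}, take 2 (3->2 ok)
  t19 'w' -> {2}, take 2 (2->2 ok)
  t20 'z' -> {1,3}, take 1 (2->1 ok)
  t21 'z' -> {1,3}, take 1 (1->1 ok)
  t22 'z' -> {1,3}, take 1 (1->1 ok)
  t23 'z' -> {1,3}, take 3 (1->3 ok)
  t24 'w' -> {2}, take 2 (3->2 ok)
  t25 'z' -> {1,3}, take 3 (2->3 ok)
  t26 'y' -> {4}, take 4 (3->4 ok)
  t27 'y' -> {4}, take 4 (4->4 ok)
  t28 'y' -> {4}, take 4 (4->4 ok)
  t29 'y' -> {4}, take 4 (4->4 ok)

0,3,1,4,4,1,0,3,4,4,4,4,1,1,1,4,1,3,2,2,1,1,1,3,2,3,4,4,4,4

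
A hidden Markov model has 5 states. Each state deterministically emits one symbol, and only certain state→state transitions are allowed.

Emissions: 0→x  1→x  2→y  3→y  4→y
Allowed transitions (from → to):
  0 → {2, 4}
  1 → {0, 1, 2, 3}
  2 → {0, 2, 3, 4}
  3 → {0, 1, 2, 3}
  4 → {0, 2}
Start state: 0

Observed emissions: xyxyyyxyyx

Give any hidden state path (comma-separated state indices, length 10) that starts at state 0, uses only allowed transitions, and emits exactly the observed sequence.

  pos 0: x in {0,1}, choose 0; start
  pos 1: y in {2,3,4}, choose 4; 0->4 ok
  pos 2: x in {0,1}, choose 0; 4->0 ok
  pos 3: y in {2,3,4}, choose 2; 0->2 ok
  pos 4: y in {2,3,4}, choose 4; 2->4 ok
  pos 5: y in {2,3,4}, choose 2; 4->2 ok
  pos 6: x in {0,1}, choose 0; 2->0 ok
  pos 7: y in {2,3,4}, choose 4; 0->4 ok
  pos 8: y in {2,3,4}, choose 2; 4->2 ok
  pos 9: x in {0,1}, choose 0; 2->0 ok

0,4,0,2,4,2,0,4,2,0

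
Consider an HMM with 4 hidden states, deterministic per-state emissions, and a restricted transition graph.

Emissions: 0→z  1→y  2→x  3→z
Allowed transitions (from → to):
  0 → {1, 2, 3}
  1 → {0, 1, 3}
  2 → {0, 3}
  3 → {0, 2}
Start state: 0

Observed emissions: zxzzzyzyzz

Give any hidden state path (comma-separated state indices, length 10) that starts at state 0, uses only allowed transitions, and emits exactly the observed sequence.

0,2,0,3,0,1,0,1,3,0

  pos 0: z in {0,3}, choose 0; start
  pos 1: x in {2}, choose 2; 0->2 ok
  pos 2: z in {0,3}, choose 0; 2->0 ok
  pos 3: z in {0,3}, choose 3; 0->3 ok
  pos 4: z in {0,3}, choose 0; 3->0 ok
  pos 5: y in {1}, choose 1; 0->1 ok
  pos 6: z in {0,3}, choose 0; 1->0 ok
  pos 7: y in {1}, choose 1; 0->1 ok
  pos 8: z in {0,3}, choose 3; 1->3 ok
  pos 9: z in {0,3}, choose 0; 3->0 ok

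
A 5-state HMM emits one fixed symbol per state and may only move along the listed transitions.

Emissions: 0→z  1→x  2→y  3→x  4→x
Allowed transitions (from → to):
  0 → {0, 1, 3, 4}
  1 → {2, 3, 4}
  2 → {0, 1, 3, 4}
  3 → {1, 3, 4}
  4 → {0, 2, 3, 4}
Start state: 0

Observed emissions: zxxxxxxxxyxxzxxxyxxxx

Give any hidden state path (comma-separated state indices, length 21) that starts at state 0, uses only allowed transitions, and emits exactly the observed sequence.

  0: obs=z cand={0} pick 0 [start]
  1: obs=x cand={1,3,4} pick 1 [0->1 ok]
  2: obs=x cand={1,3,4} pick 3 [1->3 ok]
  3: obs=x cand={1,3,4} pick 4 [3->4 ok]
  4: obs=x cand={1,3,4} pick 3 [4->3 ok]
  5: obs=x cand={1,3,4} pick 4 [3->4 ok]
  6: obs=x cand={1,3,4} pick 3 [4->3 ok]
  7: obs=x cand={1,3,4} pick 3 [3->3 ok]
  8: obs=x cand={1,3,4} pick 1 [3->1 ok]
  9: obs=y cand={2} pick 2 [1->2 ok]
  10: obs=x cand={1,3,4} pick 3 [2->3 ok]
  11: obs=x cand={1,3,4} pick 4 [3->4 ok]
  12: obs=z cand={0} pick 0 [4->0 ok]
  13: obs=x cand={1,3,4} pick 4 [0->4 ok]
  14: obs=x cand={1,3,4} pick 3 [4->3 ok]
  15: obs=x cand={1,3,4} pick 1 [3->1 ok]
  16: obs=y cand={2} pick 2 [1->2 ok]
  17: obs=x cand={1,3,4} pick 4 [2->4 ok]
  18: obs=x cand={1,3,4} pick 4 [4->4 ok]
  19: obs=x cand={1,3,4} pick 3 [4->3 ok]
  20: obs=x cand={1,3,4} pick 3 [3->3 ok]

0,1,3,4,3,4,3,3,1,2,3,4,0,4,3,1,2,4,4,3,3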